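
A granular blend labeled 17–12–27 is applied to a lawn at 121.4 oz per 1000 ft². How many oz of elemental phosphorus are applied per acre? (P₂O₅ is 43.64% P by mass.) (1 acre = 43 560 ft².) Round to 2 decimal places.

276.93 oz P per acre

P₂O₅ per 1000 ft² = 121.4 × 12% = 14.568 oz.
Elemental P = 14.568 × 0.4364 = 6.35748 oz per 1000 ft².
Convert to per acre: 6.35748 × 43.56 = 276.932 oz.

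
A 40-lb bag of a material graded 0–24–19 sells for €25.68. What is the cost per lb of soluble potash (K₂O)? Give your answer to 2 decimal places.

€3.38 per lb K₂O

K₂O in bag = 40 × 19% = 7.6 lb.
Cost per lb K₂O = €25.68 / 7.6 = €3.3789.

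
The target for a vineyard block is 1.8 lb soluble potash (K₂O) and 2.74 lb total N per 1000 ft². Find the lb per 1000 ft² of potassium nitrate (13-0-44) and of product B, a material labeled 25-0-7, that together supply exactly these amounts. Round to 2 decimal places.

Let a = lb of potassium nitrate, b = lb of product B (per 1000 ft²).
K₂O: 0.44·a + 0.07·b = 1.8
N: 0.13·a + 0.25·b = 2.74
From row1: a = (1.8 − 0.07·b) / 0.44.
Into row2: 0.13·(1.8 − 0.07·b)/0.44 + 0.25·b = 2.74 → b = 9.62934, a = 2.55897.

2.56 lb potassium nitrate, 9.63 lb product B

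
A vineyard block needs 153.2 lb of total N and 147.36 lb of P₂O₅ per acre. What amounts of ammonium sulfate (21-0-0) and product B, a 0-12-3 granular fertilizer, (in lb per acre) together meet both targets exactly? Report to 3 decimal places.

Per-acre balance (a = ammonium sulfate, b = product B):
N: 0.21·a + 0·b = 153.2
P₂O₅: 0·a + 0.12·b = 147.36
Solving simultaneously: a = 729.5238, b = 1228.

729.524 lb ammonium sulfate, 1228.000 lb product B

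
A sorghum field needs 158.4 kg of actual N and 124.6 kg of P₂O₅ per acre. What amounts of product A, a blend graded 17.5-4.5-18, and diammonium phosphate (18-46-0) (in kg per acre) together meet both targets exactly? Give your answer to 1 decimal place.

Let a = kg of product A, b = kg of diammonium phosphate (per acre).
N: 0.175·a + 0.18·b = 158.4
P₂O₅: 0.045·a + 0.46·b = 124.6
Eliminate a: (row1) − 0.175/0.045·(row2) → -1.60889·b = -326.156, so b = 202.721.
Back-substitute: a = (158.4 − 0.18·202.721) / 0.175 = 696.63.

696.6 kg product A, 202.7 kg diammonium phosphate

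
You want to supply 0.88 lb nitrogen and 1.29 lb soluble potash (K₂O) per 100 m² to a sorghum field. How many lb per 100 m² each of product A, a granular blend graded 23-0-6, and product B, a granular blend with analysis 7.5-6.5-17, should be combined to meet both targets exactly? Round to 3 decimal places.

1.527 lb product A, 7.049 lb product B

Let a = lb of product A, b = lb of product B (per 100 m²).
N: 0.23·a + 0.075·b = 0.88
K₂O: 0.06·a + 0.17·b = 1.29
From row1: a = (0.88 − 0.075·b) / 0.23.
Into row2: 0.06·(0.88 − 0.075·b)/0.23 + 0.17·b = 1.29 → b = 7.04913, a = 1.52746.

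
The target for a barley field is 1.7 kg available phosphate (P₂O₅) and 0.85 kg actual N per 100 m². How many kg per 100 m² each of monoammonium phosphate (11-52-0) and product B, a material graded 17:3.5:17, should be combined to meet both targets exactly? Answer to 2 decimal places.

3.07 kg monoammonium phosphate, 3.02 kg product B

Let a = kg of monoammonium phosphate, b = kg of product B (per 100 m²).
P₂O₅: 0.52·a + 0.035·b = 1.7
N: 0.11·a + 0.17·b = 0.85
Solving simultaneously: a = 3.06623, b = 3.01597.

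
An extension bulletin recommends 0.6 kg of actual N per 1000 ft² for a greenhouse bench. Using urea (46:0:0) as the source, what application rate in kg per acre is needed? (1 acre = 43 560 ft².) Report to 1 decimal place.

56.8 kg of product per acre

Product per 1000 ft² = 0.6 / 46% = 1.30435 kg.
Convert to per acre: 1.30435 × 43.56 = 56.8174 kg.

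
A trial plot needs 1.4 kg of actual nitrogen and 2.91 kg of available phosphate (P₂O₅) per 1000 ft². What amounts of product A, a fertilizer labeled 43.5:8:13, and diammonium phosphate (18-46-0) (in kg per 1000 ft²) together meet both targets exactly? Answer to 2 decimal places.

0.65 kg product A, 6.21 kg diammonium phosphate

Let a = kg of product A, b = kg of diammonium phosphate (per 1000 ft²).
N: 0.435·a + 0.18·b = 1.4
P₂O₅: 0.08·a + 0.46·b = 2.91
Eliminate b: (row1) − 0.18/0.46·(row2) → 0.403696·a = 0.261304, so a = 0.647281.
Then b = (2.91 − 0.08·0.647281) / 0.46 = 6.21352.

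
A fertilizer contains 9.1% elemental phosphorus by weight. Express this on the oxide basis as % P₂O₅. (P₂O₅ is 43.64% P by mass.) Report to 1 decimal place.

%P₂O₅ = 9.1 / 0.4364 = 20.8524%.

20.9% P₂O₅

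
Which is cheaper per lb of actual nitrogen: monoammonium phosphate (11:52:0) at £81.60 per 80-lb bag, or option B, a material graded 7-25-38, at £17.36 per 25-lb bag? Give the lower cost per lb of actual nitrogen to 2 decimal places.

monoammonium phosphate: N per bag = 80 × 11% = 8.8 lb; cost = 81.60 / 8.8 = £9.2727/lb N.
option B: N per bag = 25 × 7% = 1.75 lb; cost = 17.36 / 1.75 = £9.9200/lb N.
monoammonium phosphate is cheaper.

£9.27 per lb N (monoammonium phosphate)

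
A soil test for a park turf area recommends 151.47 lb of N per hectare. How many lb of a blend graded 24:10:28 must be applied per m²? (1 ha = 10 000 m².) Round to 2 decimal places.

Product per hectare = 151.47 / 24% = 631.125 lb.
Convert to per m²: 631.125 × 0.0001 = 0.0631125 lb.

0.06 lb of product per sq m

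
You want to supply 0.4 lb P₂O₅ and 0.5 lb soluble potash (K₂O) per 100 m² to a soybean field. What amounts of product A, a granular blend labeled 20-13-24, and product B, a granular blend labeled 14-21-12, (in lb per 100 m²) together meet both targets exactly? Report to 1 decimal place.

Per-100 m² balance (a = product A, b = product B):
P₂O₅: 0.13·a + 0.21·b = 0.4
K₂O: 0.24·a + 0.12·b = 0.5
From row1: a = (0.4 − 0.21·b) / 0.13.
Into row2: 0.24·(0.4 − 0.21·b)/0.13 + 0.12·b = 0.5 → b = 0.890805, a = 1.63793.

1.6 lb product A, 0.9 lb product B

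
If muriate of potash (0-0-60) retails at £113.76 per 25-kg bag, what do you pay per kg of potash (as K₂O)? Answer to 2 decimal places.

£7.58 per kg K₂O

K₂O in bag = 25 × 60% = 15 kg.
Cost per kg K₂O = £113.76 / 15 = £7.5840.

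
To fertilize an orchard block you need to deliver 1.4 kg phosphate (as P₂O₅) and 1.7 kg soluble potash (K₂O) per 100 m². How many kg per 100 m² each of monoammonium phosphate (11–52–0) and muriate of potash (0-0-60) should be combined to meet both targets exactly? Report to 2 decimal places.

2.69 kg monoammonium phosphate, 2.83 kg muriate of potash

With a, b = kg per 100 m² of monoammonium phosphate and muriate of potash:
P₂O₅: 0.52·a + 0·b = 1.4
K₂O: 0·a + 0.6·b = 1.7
Solving simultaneously: a = 2.69231, b = 2.83333.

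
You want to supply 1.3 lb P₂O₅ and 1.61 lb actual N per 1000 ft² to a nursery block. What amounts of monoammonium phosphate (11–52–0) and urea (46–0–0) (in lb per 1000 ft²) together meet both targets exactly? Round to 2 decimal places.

2.50 lb monoammonium phosphate, 2.90 lb urea

Let a = lb of monoammonium phosphate, b = lb of urea (per 1000 ft²).
P₂O₅: 0.52·a + 0·b = 1.3
N: 0.11·a + 0.46·b = 1.61
From row1: a = (1.3 − 0·b) / 0.52.
Into row2: 0.11·(1.3 − 0·b)/0.52 + 0.46·b = 1.61 → b = 2.90217, a = 2.5.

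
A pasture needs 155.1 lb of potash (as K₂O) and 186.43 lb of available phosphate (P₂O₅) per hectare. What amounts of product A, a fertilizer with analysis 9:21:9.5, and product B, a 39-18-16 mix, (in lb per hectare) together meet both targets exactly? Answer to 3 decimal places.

Let a = lb of product A, b = lb of product B (per hectare).
K₂O: 0.095·a + 0.16·b = 155.1
P₂O₅: 0.21·a + 0.18·b = 186.43
Solving simultaneously: a = 115.8061, b = 900.6152.

115.806 lb product A, 900.615 lb product B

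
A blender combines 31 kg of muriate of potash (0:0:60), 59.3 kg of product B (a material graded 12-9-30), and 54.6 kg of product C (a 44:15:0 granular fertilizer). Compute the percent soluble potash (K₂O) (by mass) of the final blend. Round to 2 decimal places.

25.11% K₂O

Total mass = 31 + 59.3 + 54.6 = 144.9 kg.
K₂O mass = 60%×31 + 30%×59.3 + 0%×54.6 = 36.39 kg.
% K₂O = 36.39 / 144.9 = 25.1139%.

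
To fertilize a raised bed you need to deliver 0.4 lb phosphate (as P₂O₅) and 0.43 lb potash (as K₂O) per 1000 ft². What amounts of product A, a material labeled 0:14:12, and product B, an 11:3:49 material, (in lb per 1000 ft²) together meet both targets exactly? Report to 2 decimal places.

2.82 lb product A, 0.19 lb product B

With a, b = lb per 1000 ft² of product A and product B:
P₂O₅: 0.14·a + 0.03·b = 0.4
K₂O: 0.12·a + 0.49·b = 0.43
Solving simultaneously: a = 2.81692, b = 0.187692.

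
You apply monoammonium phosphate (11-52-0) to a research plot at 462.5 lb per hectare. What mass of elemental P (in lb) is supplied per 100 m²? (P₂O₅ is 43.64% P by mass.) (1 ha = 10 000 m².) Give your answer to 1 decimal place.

1.0 lb P per hundred sq m

P₂O₅ per hectare = 462.5 × 52% = 240.5 lb.
Elemental P = 240.5 × 0.4364 = 104.954 lb per hectare.
Convert to per 100 m²: 104.954 × 0.01 = 1.04954 lb.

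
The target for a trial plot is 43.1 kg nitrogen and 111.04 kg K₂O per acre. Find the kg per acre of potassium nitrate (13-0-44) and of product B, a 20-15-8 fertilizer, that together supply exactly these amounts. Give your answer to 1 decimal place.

Let a = kg of potassium nitrate, b = kg of product B (per acre).
N: 0.13·a + 0.2·b = 43.1
K₂O: 0.44·a + 0.08·b = 111.04
Solving simultaneously: a = 241.753, b = 58.3608.

241.8 kg potassium nitrate, 58.4 kg product B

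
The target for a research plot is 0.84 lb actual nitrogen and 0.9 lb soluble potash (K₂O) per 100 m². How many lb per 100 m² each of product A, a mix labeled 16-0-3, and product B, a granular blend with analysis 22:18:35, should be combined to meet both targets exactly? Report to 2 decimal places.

With a, b = lb per 100 m² of product A and product B:
N: 0.16·a + 0.22·b = 0.84
K₂O: 0.03·a + 0.35·b = 0.9
Eliminate a: (row1) − 0.16/0.03·(row2) → -1.64667·b = -3.96, so b = 2.40486.
Back-substitute: a = (0.84 − 0.22·2.40486) / 0.16 = 1.94332.

1.94 lb product A, 2.40 lb product B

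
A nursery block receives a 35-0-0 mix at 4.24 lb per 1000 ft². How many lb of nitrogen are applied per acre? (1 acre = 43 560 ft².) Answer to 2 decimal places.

nitrogen per 1000 ft² = 4.24 × 35% = 1.484 lb.
Convert to per acre: 1.484 × 43.56 = 64.643 lb.

64.64 lb N per acre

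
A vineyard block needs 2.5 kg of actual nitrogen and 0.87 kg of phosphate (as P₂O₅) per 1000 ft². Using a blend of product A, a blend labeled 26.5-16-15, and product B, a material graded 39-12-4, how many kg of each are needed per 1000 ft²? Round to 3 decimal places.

1.284 kg product A, 5.538 kg product B

With a, b = kg per 1000 ft² of product A and product B:
N: 0.265·a + 0.39·b = 2.5
P₂O₅: 0.16·a + 0.12·b = 0.87
Eliminate a: (row1) − 0.265/0.16·(row2) → 0.19125·b = 1.05906, so b = 5.53758.
Back-substitute: a = (2.5 − 0.39·5.53758) / 0.265 = 1.28431.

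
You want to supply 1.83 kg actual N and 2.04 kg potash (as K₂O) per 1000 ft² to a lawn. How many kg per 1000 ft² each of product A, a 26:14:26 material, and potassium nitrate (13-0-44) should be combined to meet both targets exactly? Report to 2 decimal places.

Per-1000 ft² balance (a = product A, b = potassium nitrate):
N: 0.26·a + 0.13·b = 1.83
K₂O: 0.26·a + 0.44·b = 2.04
Solving simultaneously: a = 6.69975, b = 0.677419.

6.70 kg product A, 0.68 kg potassium nitrate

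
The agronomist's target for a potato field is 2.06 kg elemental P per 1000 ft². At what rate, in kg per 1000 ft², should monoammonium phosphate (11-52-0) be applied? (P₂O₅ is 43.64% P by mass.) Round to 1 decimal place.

9.1 kg of product per thousand sq ft

As P₂O₅: 2.06 / 0.4364 = 4.72044 kg per 1000 ft².
Product per 1000 ft² = 4.72044 / 52% = 9.07777 kg.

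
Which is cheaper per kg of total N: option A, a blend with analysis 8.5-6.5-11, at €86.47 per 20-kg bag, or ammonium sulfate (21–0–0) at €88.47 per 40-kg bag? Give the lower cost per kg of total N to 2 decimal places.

€10.53 per kg N (ammonium sulfate)

option A: N per bag = 20 × 8.5% = 1.7 kg; cost = 86.47 / 1.7 = €50.8647/kg N.
ammonium sulfate: N per bag = 40 × 21% = 8.4 kg; cost = 88.47 / 8.4 = €10.5321/kg N.
ammonium sulfate is cheaper.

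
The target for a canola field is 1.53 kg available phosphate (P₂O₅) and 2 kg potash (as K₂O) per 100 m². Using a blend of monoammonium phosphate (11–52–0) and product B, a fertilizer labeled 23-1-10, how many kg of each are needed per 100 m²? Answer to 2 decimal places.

2.56 kg monoammonium phosphate, 20.00 kg product B

Let a = kg of monoammonium phosphate, b = kg of product B (per 100 m²).
P₂O₅: 0.52·a + 0.01·b = 1.53
K₂O: 0·a + 0.1·b = 2
Solving simultaneously: a = 2.55769, b = 20.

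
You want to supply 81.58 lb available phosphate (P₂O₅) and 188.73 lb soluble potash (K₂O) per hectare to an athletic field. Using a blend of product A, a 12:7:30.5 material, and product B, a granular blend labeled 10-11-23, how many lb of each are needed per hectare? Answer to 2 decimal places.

114.44 lb product A, 668.81 lb product B

Per-hectare balance (a = product A, b = product B):
P₂O₅: 0.07·a + 0.11·b = 81.58
K₂O: 0.305·a + 0.23·b = 188.73
Eliminate b: (row1) − 0.11/0.23·(row2) → -0.0758696·a = -8.68217, so a = 114.436.
Then b = (188.73 − 0.305·114.436) / 0.23 = 668.814.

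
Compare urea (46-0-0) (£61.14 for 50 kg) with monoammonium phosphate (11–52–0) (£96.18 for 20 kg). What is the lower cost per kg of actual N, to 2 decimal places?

urea: N per bag = 50 × 46% = 23 kg; cost = 61.14 / 23 = £2.6583/kg N.
monoammonium phosphate: N per bag = 20 × 11% = 2.2 kg; cost = 96.18 / 2.2 = £43.7182/kg N.
urea is cheaper.

£2.66 per kg N (urea)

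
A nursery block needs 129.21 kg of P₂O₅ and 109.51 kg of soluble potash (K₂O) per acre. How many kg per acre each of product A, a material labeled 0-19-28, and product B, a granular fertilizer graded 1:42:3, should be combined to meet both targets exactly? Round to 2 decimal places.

376.39 kg product A, 137.37 kg product B

With a, b = kg per acre of product A and product B:
P₂O₅: 0.19·a + 0.42·b = 129.21
K₂O: 0.28·a + 0.03·b = 109.51
Eliminate b: (row1) − 0.42/0.03·(row2) → -3.73·a = -1403.93, so a = 376.389.
Then b = (109.51 − 0.28·376.389) / 0.03 = 137.372.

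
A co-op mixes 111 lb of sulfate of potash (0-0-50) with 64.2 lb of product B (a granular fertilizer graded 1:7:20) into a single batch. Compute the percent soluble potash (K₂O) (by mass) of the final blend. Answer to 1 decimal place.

39.0% K₂O

Total mass = 111 + 64.2 = 175.2 lb.
K₂O mass = 50%×111 + 20%×64.2 = 68.34 lb.
% K₂O = 68.34 / 175.2 = 39.0068%.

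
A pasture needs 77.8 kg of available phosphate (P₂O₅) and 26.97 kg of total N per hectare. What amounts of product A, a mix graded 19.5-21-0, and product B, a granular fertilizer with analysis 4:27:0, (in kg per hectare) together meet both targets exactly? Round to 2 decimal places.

94.24 kg product A, 214.85 kg product B

With a, b = kg per hectare of product A and product B:
P₂O₅: 0.21·a + 0.27·b = 77.8
N: 0.195·a + 0.04·b = 26.97
Solving simultaneously: a = 94.235, b = 214.854.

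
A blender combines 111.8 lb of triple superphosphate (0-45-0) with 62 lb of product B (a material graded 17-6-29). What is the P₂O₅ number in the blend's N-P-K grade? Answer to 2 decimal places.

31.09% P₂O₅

Total mass = 111.8 + 62 = 173.8 lb.
P₂O₅ mass = 45%×111.8 + 6%×62 = 54.03 lb.
% P₂O₅ = 54.03 / 173.8 = 31.0875%.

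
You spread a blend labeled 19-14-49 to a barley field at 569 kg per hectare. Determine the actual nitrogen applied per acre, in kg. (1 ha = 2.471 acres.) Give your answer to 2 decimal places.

43.75 kg N per acre

nitrogen per hectare = 569 × 19% = 108.11 kg.
Convert to per acre: 108.11 × 0.404694 = 43.7515 kg.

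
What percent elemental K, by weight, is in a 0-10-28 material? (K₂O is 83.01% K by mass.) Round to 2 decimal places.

%K = 28 × 0.8301 = 23.2428%.

23.24% K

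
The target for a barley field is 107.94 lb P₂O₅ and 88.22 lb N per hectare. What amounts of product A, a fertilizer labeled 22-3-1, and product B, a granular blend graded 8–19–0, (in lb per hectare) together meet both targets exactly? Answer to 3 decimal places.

Let a = lb of product A, b = lb of product B (per hectare).
P₂O₅: 0.03·a + 0.19·b = 107.94
N: 0.22·a + 0.08·b = 88.22
Solving simultaneously: a = 206.2589, b = 535.5381.

206.259 lb product A, 535.538 lb product B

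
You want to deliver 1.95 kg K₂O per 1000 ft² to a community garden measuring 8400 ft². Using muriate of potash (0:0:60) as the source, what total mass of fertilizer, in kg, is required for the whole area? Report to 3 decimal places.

27.300 kg

Product per 1000 ft² = 1.95 / 60% = 3.25 kg.
Total product = 3.25 × 8400 / 1000 = 27.3 kg.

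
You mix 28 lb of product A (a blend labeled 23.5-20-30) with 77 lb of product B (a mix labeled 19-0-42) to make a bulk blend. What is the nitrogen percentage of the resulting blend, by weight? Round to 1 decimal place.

Total mass = 28 + 77 = 105 lb.
N mass = 23.5%×28 + 19%×77 = 21.21 lb.
% N = 21.21 / 105 = 20.2%.

20.2% N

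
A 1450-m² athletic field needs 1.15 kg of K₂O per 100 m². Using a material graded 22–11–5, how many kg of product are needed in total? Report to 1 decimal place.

333.5 kg

Product per 100 m² = 1.15 / 5% = 23 kg.
Total product = 23 × 1450 / 100 = 333.5 kg.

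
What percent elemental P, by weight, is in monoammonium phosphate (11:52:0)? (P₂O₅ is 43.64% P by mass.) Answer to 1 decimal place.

22.7% P

%P = 52 × 0.4364 = 22.6928%.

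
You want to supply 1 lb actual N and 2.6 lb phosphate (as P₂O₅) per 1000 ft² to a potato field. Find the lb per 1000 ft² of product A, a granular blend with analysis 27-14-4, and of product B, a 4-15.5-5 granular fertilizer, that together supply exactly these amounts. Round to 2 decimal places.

With a, b = lb per 1000 ft² of product A and product B:
N: 0.27·a + 0.04·b = 1
P₂O₅: 0.14·a + 0.155·b = 2.6
Eliminate a: (row1) − 0.27/0.14·(row2) → -0.258929·b = -4.01429, so b = 15.5034.
Back-substitute: a = (1 − 0.04·15.5034) / 0.27 = 1.4069.

1.41 lb product A, 15.50 lb product B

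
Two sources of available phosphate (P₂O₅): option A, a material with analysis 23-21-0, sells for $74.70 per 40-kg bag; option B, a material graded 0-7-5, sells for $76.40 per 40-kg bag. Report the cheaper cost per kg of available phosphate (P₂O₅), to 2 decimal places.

$8.89 per kg P₂O₅ (option A)

option A: P₂O₅ per bag = 40 × 21% = 8.4 kg; cost = 74.70 / 8.4 = $8.8929/kg P₂O₅.
option B: P₂O₅ per bag = 40 × 7% = 2.8 kg; cost = 76.40 / 2.8 = $27.2857/kg P₂O₅.
option A is cheaper.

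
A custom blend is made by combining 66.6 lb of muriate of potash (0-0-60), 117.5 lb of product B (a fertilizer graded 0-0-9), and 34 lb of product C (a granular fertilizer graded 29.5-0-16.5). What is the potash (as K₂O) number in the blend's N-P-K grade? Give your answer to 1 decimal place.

25.7% K₂O

Total mass = 66.6 + 117.5 + 34 = 218.1 lb.
K₂O mass = 60%×66.6 + 9%×117.5 + 16.5%×34 = 56.145 lb.
% K₂O = 56.145 / 218.1 = 25.7428%.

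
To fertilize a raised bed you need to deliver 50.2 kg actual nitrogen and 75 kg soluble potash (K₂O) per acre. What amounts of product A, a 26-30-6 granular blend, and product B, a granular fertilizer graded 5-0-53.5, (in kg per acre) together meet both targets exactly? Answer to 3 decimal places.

169.780 kg product A, 121.146 kg product B

Let a = kg of product A, b = kg of product B (per acre).
N: 0.26·a + 0.05·b = 50.2
K₂O: 0.06·a + 0.535·b = 75
From row1: a = (50.2 − 0.05·b) / 0.26.
Into row2: 0.06·(50.2 − 0.05·b)/0.26 + 0.535·b = 75 → b = 121.1462, a = 169.7796.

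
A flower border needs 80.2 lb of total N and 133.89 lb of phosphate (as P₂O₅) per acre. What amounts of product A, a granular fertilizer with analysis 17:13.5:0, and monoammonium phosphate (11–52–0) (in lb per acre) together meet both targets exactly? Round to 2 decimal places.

366.77 lb product A, 162.26 lb monoammonium phosphate

Per-acre balance (a = product A, b = monoammonium phosphate):
N: 0.17·a + 0.11·b = 80.2
P₂O₅: 0.135·a + 0.52·b = 133.89
Eliminate b: (row1) − 0.11/0.52·(row2) → 0.141442·a = 51.8771, so a = 366.772.
Then b = (133.89 − 0.135·366.772) / 0.52 = 162.261.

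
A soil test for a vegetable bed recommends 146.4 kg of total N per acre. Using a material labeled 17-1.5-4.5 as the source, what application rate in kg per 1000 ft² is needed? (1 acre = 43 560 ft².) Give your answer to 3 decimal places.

Product per acre = 146.4 / 17% = 861.176 kg.
Convert to per 1000 ft²: 861.176 × 0.0229568 = 19.7699 kg.

19.770 kg of product per thousand sq ft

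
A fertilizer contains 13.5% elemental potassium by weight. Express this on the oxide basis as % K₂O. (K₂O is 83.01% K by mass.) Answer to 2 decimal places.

16.26% K₂O

%K₂O = 13.5 / 0.8301 = 16.2631%.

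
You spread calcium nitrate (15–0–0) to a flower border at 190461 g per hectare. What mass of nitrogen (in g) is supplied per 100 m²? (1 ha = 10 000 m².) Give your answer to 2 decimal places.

285.69 g N per hundred sq m

nitrogen per hectare = 190461 × 15% = 28569.2 g.
Convert to per 100 m²: 28569.2 × 0.01 = 285.692 g.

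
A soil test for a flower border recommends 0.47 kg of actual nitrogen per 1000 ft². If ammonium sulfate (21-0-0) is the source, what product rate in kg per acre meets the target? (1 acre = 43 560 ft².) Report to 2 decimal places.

Product per 1000 ft² = 0.47 / 21% = 2.2381 kg.
Convert to per acre: 2.2381 × 43.56 = 97.4914 kg.

97.49 kg of product per acre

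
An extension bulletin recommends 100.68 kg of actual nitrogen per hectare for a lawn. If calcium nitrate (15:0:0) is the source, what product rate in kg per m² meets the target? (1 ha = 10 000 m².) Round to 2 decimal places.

Product per hectare = 100.68 / 15% = 671.2 kg.
Convert to per m²: 671.2 × 0.0001 = 0.06712 kg.

0.07 kg of product per sq m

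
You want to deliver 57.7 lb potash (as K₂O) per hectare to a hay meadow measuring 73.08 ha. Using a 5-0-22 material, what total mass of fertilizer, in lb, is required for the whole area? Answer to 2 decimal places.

19166.89 lb

Product per hectare = 57.7 / 22% = 262.273 lb.
Total product = 262.273 × 73.08 = 19166.891 lb.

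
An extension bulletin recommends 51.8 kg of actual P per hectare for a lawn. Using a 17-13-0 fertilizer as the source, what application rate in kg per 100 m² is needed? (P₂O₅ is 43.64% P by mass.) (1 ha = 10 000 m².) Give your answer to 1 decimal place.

As P₂O₅: 51.8 / 0.4364 = 118.698 kg per hectare.
Product per hectare = 118.698 / 13% = 913.065 kg.
Convert to per 100 m²: 913.065 × 0.01 = 9.13065 kg.

9.1 kg of product per hundred sq m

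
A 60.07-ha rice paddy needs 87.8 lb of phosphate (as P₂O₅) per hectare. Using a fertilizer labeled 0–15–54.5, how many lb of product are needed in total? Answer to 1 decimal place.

35161.0 lb

Product per hectare = 87.8 / 15% = 585.333 lb.
Total product = 585.333 × 60.07 = 35160.97 lb.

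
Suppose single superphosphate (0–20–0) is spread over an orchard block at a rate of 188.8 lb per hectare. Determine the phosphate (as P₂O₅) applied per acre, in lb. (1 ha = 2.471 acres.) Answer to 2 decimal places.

15.28 lb P₂O₅ per acre

P₂O₅ per hectare = 188.8 × 20% = 37.76 lb.
Convert to per acre: 37.76 × 0.404694 = 15.2813 lb.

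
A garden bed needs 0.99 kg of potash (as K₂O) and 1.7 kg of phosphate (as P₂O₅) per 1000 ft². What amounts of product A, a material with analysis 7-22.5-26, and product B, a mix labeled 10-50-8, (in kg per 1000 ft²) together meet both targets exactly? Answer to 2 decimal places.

Let a = kg of product A, b = kg of product B (per 1000 ft²).
K₂O: 0.26·a + 0.08·b = 0.99
P₂O₅: 0.225·a + 0.5·b = 1.7
From row1: a = (0.99 − 0.08·b) / 0.26.
Into row2: 0.225·(0.99 − 0.08·b)/0.26 + 0.5·b = 1.7 → b = 1.95759, a = 3.20536.

3.21 kg product A, 1.96 kg product B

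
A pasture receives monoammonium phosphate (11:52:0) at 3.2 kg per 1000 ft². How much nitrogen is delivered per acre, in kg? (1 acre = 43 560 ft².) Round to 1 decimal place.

15.3 kg N per acre

nitrogen per 1000 ft² = 3.2 × 11% = 0.352 kg.
Convert to per acre: 0.352 × 43.56 = 15.3331 kg.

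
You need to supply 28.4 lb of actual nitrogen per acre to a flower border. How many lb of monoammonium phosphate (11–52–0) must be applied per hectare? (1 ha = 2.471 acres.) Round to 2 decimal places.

Product per acre = 28.4 / 11% = 258.182 lb.
Convert to per hectare: 258.182 × 2.471 = 637.967 lb.

637.97 lb of product per hectare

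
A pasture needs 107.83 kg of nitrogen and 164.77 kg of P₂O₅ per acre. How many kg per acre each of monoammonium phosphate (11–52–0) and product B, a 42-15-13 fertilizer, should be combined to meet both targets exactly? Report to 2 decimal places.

262.65 kg monoammonium phosphate, 187.95 kg product B

With a, b = kg per acre of monoammonium phosphate and product B:
N: 0.11·a + 0.42·b = 107.83
P₂O₅: 0.52·a + 0.15·b = 164.77
From row1: a = (107.83 − 0.42·b) / 0.11.
Into row2: 0.52·(107.83 − 0.42·b)/0.11 + 0.15·b = 164.77 → b = 187.949, a = 262.649.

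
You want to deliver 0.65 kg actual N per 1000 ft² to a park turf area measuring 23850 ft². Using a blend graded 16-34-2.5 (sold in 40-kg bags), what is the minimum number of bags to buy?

Product per 1000 ft² = 0.65 / 16% = 4.0625 kg.
Total product = 4.0625 × 23850 / 1000 = 96.8906 kg.
Bags = ⌈96.8906 / 40⌉ = 3.

3 bags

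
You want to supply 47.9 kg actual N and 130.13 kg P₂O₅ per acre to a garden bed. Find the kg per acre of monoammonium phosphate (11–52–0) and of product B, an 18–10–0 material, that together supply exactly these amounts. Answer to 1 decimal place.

With a, b = kg per acre of monoammonium phosphate and product B:
N: 0.11·a + 0.18·b = 47.9
P₂O₅: 0.52·a + 0.1·b = 130.13
From row1: a = (47.9 − 0.18·b) / 0.11.
Into row2: 0.52·(47.9 − 0.18·b)/0.11 + 0.1·b = 130.13 → b = 128.253, a = 225.586.

225.6 kg monoammonium phosphate, 128.3 kg product B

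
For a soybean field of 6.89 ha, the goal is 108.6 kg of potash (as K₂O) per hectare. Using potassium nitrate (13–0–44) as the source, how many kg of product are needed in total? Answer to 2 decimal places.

Product per hectare = 108.6 / 44% = 246.818 kg.
Total product = 246.818 × 6.89 = 1700.577 kg.

1700.58 kg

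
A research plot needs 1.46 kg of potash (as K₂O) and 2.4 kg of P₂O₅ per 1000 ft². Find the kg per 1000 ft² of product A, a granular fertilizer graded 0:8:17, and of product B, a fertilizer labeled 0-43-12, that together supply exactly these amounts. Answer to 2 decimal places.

With a, b = kg per 1000 ft² of product A and product B:
K₂O: 0.17·a + 0.12·b = 1.46
P₂O₅: 0.08·a + 0.43·b = 2.4
From row1: a = (1.46 − 0.12·b) / 0.17.
Into row2: 0.08·(1.46 − 0.12·b)/0.17 + 0.43·b = 2.4 → b = 4.58583, a = 5.35118.

5.35 kg product A, 4.59 kg product B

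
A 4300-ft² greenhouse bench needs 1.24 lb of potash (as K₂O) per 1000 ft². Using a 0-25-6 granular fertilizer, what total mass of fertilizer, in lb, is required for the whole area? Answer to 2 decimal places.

Product per 1000 ft² = 1.24 / 6% = 20.6667 lb.
Total product = 20.6667 × 4300 / 1000 = 88.8667 lb.

88.87 lb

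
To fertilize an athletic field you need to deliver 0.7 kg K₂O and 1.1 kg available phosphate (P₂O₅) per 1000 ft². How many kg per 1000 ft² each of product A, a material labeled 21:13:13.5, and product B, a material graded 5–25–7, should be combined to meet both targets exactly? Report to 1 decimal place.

Let a = kg of product A, b = kg of product B (per 1000 ft²).
K₂O: 0.135·a + 0.07·b = 0.7
P₂O₅: 0.13·a + 0.25·b = 1.1
Eliminate b: (row1) − 0.07/0.25·(row2) → 0.0986·a = 0.392, so a = 3.97566.
Then b = (1.1 − 0.13·3.97566) / 0.25 = 2.33266.

4.0 kg product A, 2.3 kg product B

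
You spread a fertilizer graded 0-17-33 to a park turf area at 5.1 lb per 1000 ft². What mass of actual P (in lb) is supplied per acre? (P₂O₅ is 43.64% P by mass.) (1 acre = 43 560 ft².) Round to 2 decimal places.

P₂O₅ per 1000 ft² = 5.1 × 17% = 0.867 lb.
Elemental P = 0.867 × 0.4364 = 0.378359 lb per 1000 ft².
Convert to per acre: 0.378359 × 43.56 = 16.4813 lb.

16.48 lb P per acre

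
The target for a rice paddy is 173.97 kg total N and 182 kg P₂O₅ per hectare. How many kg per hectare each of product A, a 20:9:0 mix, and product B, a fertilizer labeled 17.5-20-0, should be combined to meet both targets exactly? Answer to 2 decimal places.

With a, b = kg per hectare of product A and product B:
N: 0.2·a + 0.175·b = 173.97
P₂O₅: 0.09·a + 0.2·b = 182
Eliminate a: (row1) − 0.2/0.09·(row2) → -0.269444·b = -230.474, so b = 855.369.
Back-substitute: a = (173.97 − 0.175·855.369) / 0.2 = 121.402.

121.40 kg product A, 855.37 kg product B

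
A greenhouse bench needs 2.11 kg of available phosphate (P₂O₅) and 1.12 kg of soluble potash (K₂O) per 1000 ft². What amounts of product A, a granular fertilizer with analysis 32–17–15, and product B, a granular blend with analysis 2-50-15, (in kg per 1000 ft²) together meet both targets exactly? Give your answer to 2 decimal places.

4.92 kg product A, 2.55 kg product B

With a, b = kg per 1000 ft² of product A and product B:
P₂O₅: 0.17·a + 0.5·b = 2.11
K₂O: 0.15·a + 0.15·b = 1.12
From row1: a = (2.11 − 0.5·b) / 0.17.
Into row2: 0.15·(2.11 − 0.5·b)/0.17 + 0.15·b = 1.12 → b = 2.54747, a = 4.91919.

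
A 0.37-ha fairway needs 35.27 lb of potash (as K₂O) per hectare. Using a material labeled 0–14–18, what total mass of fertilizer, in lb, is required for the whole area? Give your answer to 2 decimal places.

Product per hectare = 35.27 / 18% = 195.944 lb.
Total product = 195.944 × 0.37 = 72.4994 lb.

72.50 lb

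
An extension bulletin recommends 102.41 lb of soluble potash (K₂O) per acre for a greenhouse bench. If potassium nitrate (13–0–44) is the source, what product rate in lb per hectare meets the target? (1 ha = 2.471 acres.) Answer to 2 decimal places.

Product per acre = 102.41 / 44% = 232.75 lb.
Convert to per hectare: 232.75 × 2.471 = 575.125 lb.

575.13 lb of product per hectare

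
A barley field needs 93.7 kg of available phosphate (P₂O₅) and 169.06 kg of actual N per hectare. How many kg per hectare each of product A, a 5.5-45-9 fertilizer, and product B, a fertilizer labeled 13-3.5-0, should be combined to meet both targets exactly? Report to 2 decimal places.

Per-hectare balance (a = product A, b = product B):
P₂O₅: 0.45·a + 0.035·b = 93.7
N: 0.055·a + 0.13·b = 169.06
From row1: a = (93.7 − 0.035·b) / 0.45.
Into row2: 0.055·(93.7 − 0.035·b)/0.45 + 0.13·b = 169.06 → b = 1253.619, a = 110.719.

110.72 kg product A, 1253.62 kg product B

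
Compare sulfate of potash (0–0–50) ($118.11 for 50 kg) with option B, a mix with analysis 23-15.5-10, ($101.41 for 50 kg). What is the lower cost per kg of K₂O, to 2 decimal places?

sulfate of potash: K₂O per bag = 50 × 50% = 25 kg; cost = 118.11 / 25 = $4.7244/kg K₂O.
option B: K₂O per bag = 50 × 10% = 5 kg; cost = 101.41 / 5 = $20.2820/kg K₂O.
sulfate of potash is cheaper.

$4.72 per kg K₂O (sulfate of potash)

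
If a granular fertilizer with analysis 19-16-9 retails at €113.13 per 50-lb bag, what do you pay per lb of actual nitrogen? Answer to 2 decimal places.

€11.91 per lb N

N in bag = 50 × 19% = 9.5 lb.
Cost per lb N = €113.13 / 9.5 = €11.9084.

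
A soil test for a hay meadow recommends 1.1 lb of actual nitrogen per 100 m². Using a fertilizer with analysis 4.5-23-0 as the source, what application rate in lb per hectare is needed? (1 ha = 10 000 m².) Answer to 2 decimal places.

2444.44 lb of product per hectare

Product per 100 m² = 1.1 / 4.5% = 24.4444 lb.
Convert to per hectare: 24.4444 × 100 = 2444.444 lb.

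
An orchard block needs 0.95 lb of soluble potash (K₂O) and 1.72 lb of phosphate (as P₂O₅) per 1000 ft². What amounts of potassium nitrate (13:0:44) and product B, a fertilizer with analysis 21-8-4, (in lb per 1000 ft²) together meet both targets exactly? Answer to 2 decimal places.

0.20 lb potassium nitrate, 21.50 lb product B

With a, b = lb per 1000 ft² of potassium nitrate and product B:
K₂O: 0.44·a + 0.04·b = 0.95
P₂O₅: 0·a + 0.08·b = 1.72
Solving simultaneously: a = 0.204545, b = 21.5.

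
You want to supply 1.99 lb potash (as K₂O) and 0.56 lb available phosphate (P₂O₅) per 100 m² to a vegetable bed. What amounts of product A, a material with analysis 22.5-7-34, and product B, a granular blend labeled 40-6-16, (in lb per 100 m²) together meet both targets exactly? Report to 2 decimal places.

3.24 lb product A, 5.55 lb product B

With a, b = lb per 100 m² of product A and product B:
K₂O: 0.34·a + 0.16·b = 1.99
P₂O₅: 0.07·a + 0.06·b = 0.56
From row1: a = (1.99 − 0.16·b) / 0.34.
Into row2: 0.07·(1.99 − 0.16·b)/0.34 + 0.06·b = 0.56 → b = 5.55435, a = 3.23913.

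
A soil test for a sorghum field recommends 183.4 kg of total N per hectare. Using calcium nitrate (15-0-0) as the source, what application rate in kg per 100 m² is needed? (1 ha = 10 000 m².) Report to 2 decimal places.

Product per hectare = 183.4 / 15% = 1222.67 kg.
Convert to per 100 m²: 1222.67 × 0.01 = 12.2267 kg.

12.23 kg of product per hundred sq m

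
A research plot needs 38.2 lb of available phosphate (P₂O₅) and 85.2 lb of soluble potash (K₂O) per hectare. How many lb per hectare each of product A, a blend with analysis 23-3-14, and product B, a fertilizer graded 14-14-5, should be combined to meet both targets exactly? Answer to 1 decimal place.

553.5 lb product A, 154.3 lb product B

Let a = lb of product A, b = lb of product B (per hectare).
P₂O₅: 0.03·a + 0.14·b = 38.2
K₂O: 0.14·a + 0.05·b = 85.2
Solving simultaneously: a = 553.481, b = 154.254.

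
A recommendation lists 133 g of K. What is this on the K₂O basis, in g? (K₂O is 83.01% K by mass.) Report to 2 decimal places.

160.22 g K₂O

K₂O = 133 / 0.8301 = 160.222 g.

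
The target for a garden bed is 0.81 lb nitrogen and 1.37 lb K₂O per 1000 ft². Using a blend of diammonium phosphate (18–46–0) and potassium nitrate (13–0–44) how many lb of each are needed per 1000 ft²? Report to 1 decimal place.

2.3 lb diammonium phosphate, 3.1 lb potassium nitrate

With a, b = lb per 1000 ft² of diammonium phosphate and potassium nitrate:
N: 0.18·a + 0.13·b = 0.81
K₂O: 0·a + 0.44·b = 1.37
Solving simultaneously: a = 2.25126, b = 3.11364.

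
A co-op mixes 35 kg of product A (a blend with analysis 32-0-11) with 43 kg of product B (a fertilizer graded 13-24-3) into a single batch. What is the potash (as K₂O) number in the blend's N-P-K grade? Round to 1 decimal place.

Total mass = 35 + 43 = 78 kg.
K₂O mass = 11%×35 + 3%×43 = 5.14 kg.
% K₂O = 5.14 / 78 = 6.58974%.

6.6% K₂O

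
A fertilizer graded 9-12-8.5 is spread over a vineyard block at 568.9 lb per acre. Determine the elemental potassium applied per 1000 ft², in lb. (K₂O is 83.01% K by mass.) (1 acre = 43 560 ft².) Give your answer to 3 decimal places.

K₂O per acre = 568.9 × 8.5% = 48.3565 lb.
Elemental K = 48.3565 × 0.8301 = 40.1407 lb per acre.
Convert to per 1000 ft²: 40.1407 × 0.0229568 = 0.921504 lb.

0.922 lb K per thousand sq ft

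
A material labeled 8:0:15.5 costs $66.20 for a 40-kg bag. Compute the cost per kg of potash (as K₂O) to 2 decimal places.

K₂O in bag = 40 × 15.5% = 6.2 kg.
Cost per kg K₂O = $66.20 / 6.2 = $10.6774.

$10.68 per kg K₂O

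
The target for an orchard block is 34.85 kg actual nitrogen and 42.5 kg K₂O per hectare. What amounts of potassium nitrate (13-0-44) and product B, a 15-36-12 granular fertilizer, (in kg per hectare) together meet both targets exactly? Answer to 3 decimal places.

Per-hectare balance (a = potassium nitrate, b = product B):
N: 0.13·a + 0.15·b = 34.85
K₂O: 0.44·a + 0.12·b = 42.5
Solving simultaneously: a = 43.5119, b = 194.62302.

43.512 kg potassium nitrate, 194.623 kg product B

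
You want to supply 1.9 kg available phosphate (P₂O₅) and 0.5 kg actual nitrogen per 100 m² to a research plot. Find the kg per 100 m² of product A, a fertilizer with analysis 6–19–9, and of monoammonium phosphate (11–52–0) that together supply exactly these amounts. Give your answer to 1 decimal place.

Let a = kg of product A, b = kg of monoammonium phosphate (per 100 m²).
P₂O₅: 0.19·a + 0.52·b = 1.9
N: 0.06·a + 0.11·b = 0.5
Eliminate a: (row1) − 0.19/0.06·(row2) → 0.171667·b = 0.316667, so b = 1.84466.
Back-substitute: a = (1.9 − 0.52·1.84466) / 0.19 = 4.95146.

5.0 kg product A, 1.8 kg monoammonium phosphate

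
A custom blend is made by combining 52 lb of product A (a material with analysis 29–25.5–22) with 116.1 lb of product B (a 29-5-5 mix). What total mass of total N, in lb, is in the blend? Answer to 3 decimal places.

48.749 lb N

N mass = 29%×52 + 29%×116.1 = 48.749 lb.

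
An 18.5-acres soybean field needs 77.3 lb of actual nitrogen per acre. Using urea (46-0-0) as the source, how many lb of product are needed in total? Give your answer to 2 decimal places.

3108.80 lb

Product per acre = 77.3 / 46% = 168.043 lb.
Total product = 168.043 × 18.5 = 3108.804 lb.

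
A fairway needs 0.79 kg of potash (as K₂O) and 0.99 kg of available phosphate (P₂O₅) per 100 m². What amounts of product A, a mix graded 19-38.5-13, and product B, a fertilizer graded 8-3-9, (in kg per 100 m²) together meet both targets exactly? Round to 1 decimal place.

Let a = kg of product A, b = kg of product B (per 100 m²).
K₂O: 0.13·a + 0.09·b = 0.79
P₂O₅: 0.385·a + 0.03·b = 0.99
Eliminate a: (row1) − 0.13/0.385·(row2) → 0.0798701·b = 0.455714, so b = 5.70569.
Back-substitute: a = (0.79 − 0.09·5.70569) / 0.13 = 2.12683.

2.1 kg product A, 5.7 kg product B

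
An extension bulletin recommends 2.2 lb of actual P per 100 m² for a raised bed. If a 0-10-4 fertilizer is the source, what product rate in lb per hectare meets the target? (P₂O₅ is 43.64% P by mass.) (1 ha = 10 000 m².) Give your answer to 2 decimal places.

As P₂O₅: 2.2 / 0.4364 = 5.04125 lb per 100 m².
Product per 100 m² = 5.04125 / 10% = 50.4125 lb.
Convert to per hectare: 50.4125 × 100 = 5041.247 lb.

5041.25 lb of product per hectare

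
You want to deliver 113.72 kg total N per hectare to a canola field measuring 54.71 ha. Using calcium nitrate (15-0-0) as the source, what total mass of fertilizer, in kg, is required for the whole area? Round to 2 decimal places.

41477.47 kg

Product per hectare = 113.72 / 15% = 758.133 kg.
Total product = 758.133 × 54.71 = 41477.4747 kg.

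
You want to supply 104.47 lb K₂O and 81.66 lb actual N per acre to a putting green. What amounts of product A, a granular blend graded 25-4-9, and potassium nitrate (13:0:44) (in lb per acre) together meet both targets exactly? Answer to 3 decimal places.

With a, b = lb per acre of product A and potassium nitrate:
K₂O: 0.09·a + 0.44·b = 104.47
N: 0.25·a + 0.13·b = 81.66
Eliminate b: (row1) − 0.44/0.13·(row2) → -0.756154·a = -171.918, so a = 227.3581.
Then b = (81.66 − 0.25·227.3581) / 0.13 = 190.9268.

227.358 lb product A, 190.927 lb potassium nitrate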